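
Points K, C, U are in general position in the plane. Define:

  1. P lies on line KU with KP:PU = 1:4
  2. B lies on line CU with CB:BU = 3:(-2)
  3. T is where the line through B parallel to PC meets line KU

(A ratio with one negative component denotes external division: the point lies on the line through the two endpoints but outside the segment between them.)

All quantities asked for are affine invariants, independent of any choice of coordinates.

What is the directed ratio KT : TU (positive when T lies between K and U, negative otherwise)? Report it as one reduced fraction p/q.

KT:TU = -13/8

Choose coordinates K = (0, 0), C = (1, 0), U = (0, 1).
1. P lies on line KU with KP:PU = 1:4 ⇒ P = (0, 1/5)
2. B lies on line CU with CB:BU = 3:(-2) ⇒ B = (-2, 3)
3. T is where the line through B parallel to PC meets line KU ⇒ T = (0, 13/5)
T = K + t·(U−K) with t = 13/5, so KT:TU = t:(1−t) = 13/5:-8/5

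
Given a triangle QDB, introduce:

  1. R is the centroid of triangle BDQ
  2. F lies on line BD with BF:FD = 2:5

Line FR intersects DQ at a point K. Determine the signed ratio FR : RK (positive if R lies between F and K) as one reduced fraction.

FR:RK = 8/7

Set Q = (0, 0), D = (1, 0), B = (0, 1); any affine frame gives the same invariant.
1. R is the centroid of triangle BDQ ⇒ R = (1/3, 1/3)
2. F lies on line BD with BF:FD = 2:5 ⇒ F = (2/7, 5/7)
line FR meets DQ at K = (3/8, 0)
R = F + t·(K−F) with t = 8/15, so FR:RK = 8/15:7/15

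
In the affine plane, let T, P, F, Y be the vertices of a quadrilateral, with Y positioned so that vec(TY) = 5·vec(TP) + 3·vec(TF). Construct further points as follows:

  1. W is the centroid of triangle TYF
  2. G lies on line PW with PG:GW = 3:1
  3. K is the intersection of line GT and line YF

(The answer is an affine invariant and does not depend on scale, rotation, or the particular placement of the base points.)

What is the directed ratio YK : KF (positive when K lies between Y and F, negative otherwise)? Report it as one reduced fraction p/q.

YK:KF = 1/3

Assign T = (0, 0), P = (1, 0), F = (0, 1), Y = (5, 3) — the answer is frame-independent, so this choice is without loss of generality.
1. W is the centroid of triangle TYF ⇒ W = (5/3, 4/3)
2. G lies on line PW with PG:GW = 3:1 ⇒ G = (3/2, 1)
3. K is the intersection of line GT and line YF ⇒ K = (15/4, 5/2)
K = Y + t·(F−Y) with t = 1/4, so YK:KF = t:(1−t) = 1/4:3/4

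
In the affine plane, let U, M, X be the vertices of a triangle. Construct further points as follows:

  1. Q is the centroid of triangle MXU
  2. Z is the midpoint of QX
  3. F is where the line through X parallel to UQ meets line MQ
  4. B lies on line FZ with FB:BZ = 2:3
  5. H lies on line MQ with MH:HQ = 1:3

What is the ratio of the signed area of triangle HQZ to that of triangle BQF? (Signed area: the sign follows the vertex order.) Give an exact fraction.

Set U = (0, 0), M = (1, 0), X = (0, 1); any affine frame gives the same invariant.
1. Q is the centroid of triangle MXU ⇒ Q = (1/3, 1/3)
2. Z is the midpoint of QX ⇒ Z = (1/6, 2/3)
3. F is where the line through X parallel to UQ meets line MQ ⇒ F = (-1/3, 2/3)
4. B lies on line FZ with FB:BZ = 2:3 ⇒ B = (-2/15, 2/3)
5. H lies on line MQ with MH:HQ = 1:3 ⇒ H = (5/6, 1/12)
2·[HQZ] = -1/8, 2·[BQF] = -1/15
[HQZ]:[BQF] = -1/8:-1/15 = 15/8

[HQZ]:[BQF] = 15/8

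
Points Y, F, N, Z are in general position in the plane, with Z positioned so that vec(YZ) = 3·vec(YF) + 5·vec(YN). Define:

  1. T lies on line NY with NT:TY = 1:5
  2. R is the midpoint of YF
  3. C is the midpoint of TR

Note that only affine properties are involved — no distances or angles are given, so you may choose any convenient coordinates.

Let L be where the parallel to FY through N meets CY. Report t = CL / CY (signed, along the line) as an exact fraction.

Choose coordinates Y = (0, 0), F = (1, 0), N = (0, 1), Z = (3, 5).
1. T lies on line NY with NT:TY = 1:5 ⇒ T = (0, 5/6)
2. R is the midpoint of YF ⇒ R = (1/2, 0)
3. C is the midpoint of TR ⇒ C = (1/4, 5/12)
through N parallel to FY: direction (-1, 0); meets CY at L = (3/5, 1)
L = C + t·(Y−C) with t = -7/5

t = -7/5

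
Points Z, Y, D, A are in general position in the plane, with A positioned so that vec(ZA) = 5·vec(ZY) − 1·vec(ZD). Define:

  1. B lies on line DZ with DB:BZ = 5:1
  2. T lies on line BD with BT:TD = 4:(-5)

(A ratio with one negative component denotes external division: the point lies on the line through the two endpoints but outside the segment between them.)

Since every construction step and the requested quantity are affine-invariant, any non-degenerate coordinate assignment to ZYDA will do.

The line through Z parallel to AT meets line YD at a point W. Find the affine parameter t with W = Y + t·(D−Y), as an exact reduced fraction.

t = 13/43

Choose coordinates Z = (0, 0), Y = (1, 0), D = (0, 1), A = (5, -1).
1. B lies on line DZ with DB:BZ = 5:1 ⇒ B = (0, 1/6)
2. T lies on line BD with BT:TD = 4:(-5) ⇒ T = (0, -19/6)
through Z parallel to AT: direction (-5, -13/6); meets YD at W = (30/43, 13/43)
W = Y + t·(D−Y) with t = 13/43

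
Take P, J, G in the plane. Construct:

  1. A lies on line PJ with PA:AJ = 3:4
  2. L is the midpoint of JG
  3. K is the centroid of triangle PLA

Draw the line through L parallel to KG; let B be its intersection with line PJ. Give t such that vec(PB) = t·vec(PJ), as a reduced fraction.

Assign P = (0, 0), J = (1, 0), G = (0, 1) — the answer is frame-independent, so this choice is without loss of generality.
1. A lies on line PJ with PA:AJ = 3:4 ⇒ A = (3/7, 0)
2. L is the midpoint of JG ⇒ L = (1/2, 1/2)
3. K is the centroid of triangle PLA ⇒ K = (13/42, 1/6)
through L parallel to KG: direction (-13/42, 5/6); meets PJ at B = (24/35, 0)
B = P + t·(J−P) with t = 24/35

t = 24/35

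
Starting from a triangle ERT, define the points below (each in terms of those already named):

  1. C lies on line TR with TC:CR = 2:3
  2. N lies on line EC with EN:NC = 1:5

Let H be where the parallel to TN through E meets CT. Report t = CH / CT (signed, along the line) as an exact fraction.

t = 6/5

Assign E = (0, 0), R = (1, 0), T = (0, 1) — the answer is frame-independent, so this choice is without loss of generality.
1. C lies on line TR with TC:CR = 2:3 ⇒ C = (2/5, 3/5)
2. N lies on line EC with EN:NC = 1:5 ⇒ N = (1/15, 1/10)
through E parallel to TN: direction (1/15, -9/10); meets CT at H = (-2/25, 27/25)
H = C + t·(T−C) with t = 6/5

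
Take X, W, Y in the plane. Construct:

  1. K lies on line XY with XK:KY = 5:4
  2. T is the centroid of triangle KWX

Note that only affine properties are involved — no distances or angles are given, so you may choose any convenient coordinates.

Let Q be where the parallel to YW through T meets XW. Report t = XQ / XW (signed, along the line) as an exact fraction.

t = 14/27

Assign X = (0, 0), W = (1, 0), Y = (0, 1) — the answer is frame-independent, so this choice is without loss of generality.
1. K lies on line XY with XK:KY = 5:4 ⇒ K = (0, 5/9)
2. T is the centroid of triangle KWX ⇒ T = (1/3, 5/27)
through T parallel to YW: direction (1, -1); meets XW at Q = (14/27, 0)
Q = X + t·(W−X) with t = 14/27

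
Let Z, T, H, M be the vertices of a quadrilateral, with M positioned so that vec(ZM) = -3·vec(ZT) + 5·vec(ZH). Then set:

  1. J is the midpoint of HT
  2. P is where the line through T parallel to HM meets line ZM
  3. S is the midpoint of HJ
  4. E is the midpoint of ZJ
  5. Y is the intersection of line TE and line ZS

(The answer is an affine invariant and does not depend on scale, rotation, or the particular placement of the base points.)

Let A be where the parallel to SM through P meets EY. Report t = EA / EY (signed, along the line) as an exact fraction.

t = -335/57

Choose coordinates Z = (0, 0), T = (1, 0), H = (0, 1), M = (-3, 5).
1. J is the midpoint of HT ⇒ J = (1/2, 1/2)
2. P is where the line through T parallel to HM meets line ZM ⇒ P = (-4, 20/3)
3. S is the midpoint of HJ ⇒ S = (1/4, 3/4)
4. E is the midpoint of ZJ ⇒ E = (1/4, 1/4)
5. Y is the intersection of line TE and line ZS ⇒ Y = (1/10, 3/10)
through P parallel to SM: direction (-13/4, 17/4); meets EY at A = (43/38, -5/114)
A = E + t·(Y−E) with t = -335/57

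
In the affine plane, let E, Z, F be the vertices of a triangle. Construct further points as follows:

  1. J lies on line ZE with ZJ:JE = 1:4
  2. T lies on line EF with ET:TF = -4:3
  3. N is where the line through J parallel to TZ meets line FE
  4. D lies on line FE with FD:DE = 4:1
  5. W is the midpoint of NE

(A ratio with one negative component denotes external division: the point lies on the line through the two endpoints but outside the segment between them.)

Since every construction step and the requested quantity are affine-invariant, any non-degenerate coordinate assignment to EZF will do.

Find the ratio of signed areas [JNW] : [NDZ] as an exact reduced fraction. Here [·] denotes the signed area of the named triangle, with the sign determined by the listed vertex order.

Assign E = (0, 0), Z = (1, 0), F = (0, 1) — the answer is frame-independent, so this choice is without loss of generality.
1. J lies on line ZE with ZJ:JE = 1:4 ⇒ J = (4/5, 0)
2. T lies on line EF with ET:TF = -4:3 ⇒ T = (0, 4)
3. N is where the line through J parallel to TZ meets line FE ⇒ N = (0, 16/5)
4. D lies on line FE with FD:DE = 4:1 ⇒ D = (0, 1/5)
5. W is the midpoint of NE ⇒ W = (0, 8/5)
2·[JNW] = 32/25, 2·[NDZ] = 3
[JNW]:[NDZ] = 32/25:3 = 32/75

[JNW]:[NDZ] = 32/75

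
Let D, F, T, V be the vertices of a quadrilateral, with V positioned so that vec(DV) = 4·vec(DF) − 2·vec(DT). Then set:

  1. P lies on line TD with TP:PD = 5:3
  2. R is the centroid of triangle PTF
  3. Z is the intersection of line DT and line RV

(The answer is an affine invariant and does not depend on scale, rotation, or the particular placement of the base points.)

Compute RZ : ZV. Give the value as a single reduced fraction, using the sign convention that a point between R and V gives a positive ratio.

RZ:ZV = -1/12

Set D = (0, 0), F = (1, 0), T = (0, 1), V = (4, -2); any affine frame gives the same invariant.
1. P lies on line TD with TP:PD = 5:3 ⇒ P = (0, 3/8)
2. R is the centroid of triangle PTF ⇒ R = (1/3, 11/24)
3. Z is the intersection of line DT and line RV ⇒ Z = (0, 15/22)
Z = R + t·(V−R) with t = -1/11, so RZ:ZV = t:(1−t) = -1/11:12/11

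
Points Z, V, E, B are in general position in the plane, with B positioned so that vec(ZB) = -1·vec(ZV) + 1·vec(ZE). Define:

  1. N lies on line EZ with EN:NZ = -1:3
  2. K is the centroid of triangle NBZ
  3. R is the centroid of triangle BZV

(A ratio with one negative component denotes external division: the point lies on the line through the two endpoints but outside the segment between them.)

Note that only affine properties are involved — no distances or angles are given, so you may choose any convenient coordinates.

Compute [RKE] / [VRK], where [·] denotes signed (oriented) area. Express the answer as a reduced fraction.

[RKE]:[VRK] = 4/7

Work in coordinates with Z = (0, 0), V = (1, 0), E = (0, 1), B = (-1, 1).
1. N lies on line EZ with EN:NZ = -1:3 ⇒ N = (0, 3/2)
2. K is the centroid of triangle NBZ ⇒ K = (-1/3, 5/6)
3. R is the centroid of triangle BZV ⇒ R = (0, 1/3)
2·[RKE] = -2/9, 2·[VRK] = -7/18
[RKE]:[VRK] = -2/9:-7/18 = 4/7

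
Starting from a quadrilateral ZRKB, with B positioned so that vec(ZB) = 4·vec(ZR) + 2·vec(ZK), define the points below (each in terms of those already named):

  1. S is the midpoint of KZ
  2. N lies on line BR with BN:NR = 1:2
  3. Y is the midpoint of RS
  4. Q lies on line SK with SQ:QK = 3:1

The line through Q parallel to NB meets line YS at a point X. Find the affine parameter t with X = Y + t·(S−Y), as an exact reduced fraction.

t = 23/14

Work in coordinates with Z = (0, 0), R = (1, 0), K = (0, 1), B = (4, 2).
1. S is the midpoint of KZ ⇒ S = (0, 1/2)
2. N lies on line BR with BN:NR = 1:2 ⇒ N = (3, 4/3)
3. Y is the midpoint of RS ⇒ Y = (1/2, 1/4)
4. Q lies on line SK with SQ:QK = 3:1 ⇒ Q = (0, 7/8)
through Q parallel to NB: direction (1, 2/3); meets YS at X = (-9/28, 37/56)
X = Y + t·(S−Y) with t = 23/14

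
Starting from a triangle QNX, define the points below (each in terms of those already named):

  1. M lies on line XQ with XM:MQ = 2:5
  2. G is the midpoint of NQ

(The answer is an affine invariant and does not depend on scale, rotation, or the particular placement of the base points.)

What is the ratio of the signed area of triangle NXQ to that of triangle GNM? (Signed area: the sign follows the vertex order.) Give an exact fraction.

[NXQ]:[GNM] = 14/5

Set Q = (0, 0), N = (1, 0), X = (0, 1); any affine frame gives the same invariant.
1. M lies on line XQ with XM:MQ = 2:5 ⇒ M = (0, 5/7)
2. G is the midpoint of NQ ⇒ G = (1/2, 0)
2·[NXQ] = 1, 2·[GNM] = 5/14
[NXQ]:[GNM] = 1:5/14 = 14/5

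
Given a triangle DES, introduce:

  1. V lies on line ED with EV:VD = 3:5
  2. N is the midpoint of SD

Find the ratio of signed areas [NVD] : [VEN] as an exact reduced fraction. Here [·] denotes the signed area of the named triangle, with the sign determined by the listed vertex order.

[NVD]:[VEN] = -5/3

Set D = (0, 0), E = (1, 0), S = (0, 1); any affine frame gives the same invariant.
1. V lies on line ED with EV:VD = 3:5 ⇒ V = (5/8, 0)
2. N is the midpoint of SD ⇒ N = (0, 1/2)
2·[NVD] = -5/16, 2·[VEN] = 3/16
[NVD]:[VEN] = -5/16:3/16 = -5/3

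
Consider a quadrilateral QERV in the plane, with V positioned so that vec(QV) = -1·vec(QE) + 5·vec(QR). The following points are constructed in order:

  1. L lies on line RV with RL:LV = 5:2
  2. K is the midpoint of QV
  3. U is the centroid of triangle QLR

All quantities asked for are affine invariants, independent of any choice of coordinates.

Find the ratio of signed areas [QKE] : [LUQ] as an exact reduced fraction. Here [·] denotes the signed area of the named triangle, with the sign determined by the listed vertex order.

[QKE]:[LUQ] = 21/2

Choose coordinates Q = (0, 0), E = (1, 0), R = (0, 1), V = (-1, 5).
1. L lies on line RV with RL:LV = 5:2 ⇒ L = (-5/7, 27/7)
2. K is the midpoint of QV ⇒ K = (-1/2, 5/2)
3. U is the centroid of triangle QLR ⇒ U = (-5/21, 34/21)
2·[QKE] = -5/2, 2·[LUQ] = -5/21
[QKE]:[LUQ] = -5/2:-5/21 = 21/2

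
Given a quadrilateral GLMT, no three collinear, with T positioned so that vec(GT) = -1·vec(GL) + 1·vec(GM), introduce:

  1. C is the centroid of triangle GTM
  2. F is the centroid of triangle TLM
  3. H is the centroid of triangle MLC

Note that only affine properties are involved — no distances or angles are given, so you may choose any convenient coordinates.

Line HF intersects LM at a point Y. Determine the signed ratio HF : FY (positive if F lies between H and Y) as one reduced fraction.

Set G = (0, 0), L = (1, 0), M = (0, 1), T = (-1, 1); any affine frame gives the same invariant.
1. C is the centroid of triangle GTM ⇒ C = (-1/3, 2/3)
2. F is the centroid of triangle TLM ⇒ F = (0, 2/3)
3. H is the centroid of triangle MLC ⇒ H = (2/9, 5/9)
line HF meets LM at Y = (2/3, 1/3)
F = H + t·(Y−H) with t = -1/2, so HF:FY = -1/2:3/2

HF:FY = -1/3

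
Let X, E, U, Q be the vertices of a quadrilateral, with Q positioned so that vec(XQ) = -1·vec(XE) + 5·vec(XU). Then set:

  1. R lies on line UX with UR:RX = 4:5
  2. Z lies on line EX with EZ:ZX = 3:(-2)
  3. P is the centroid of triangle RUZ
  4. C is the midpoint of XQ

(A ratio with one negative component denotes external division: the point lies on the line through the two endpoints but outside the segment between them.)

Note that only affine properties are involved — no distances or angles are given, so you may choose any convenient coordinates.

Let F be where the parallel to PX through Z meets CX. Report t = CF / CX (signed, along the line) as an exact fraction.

t = 33/19

Work in coordinates with X = (0, 0), E = (1, 0), U = (0, 1), Q = (-1, 5).
1. R lies on line UX with UR:RX = 4:5 ⇒ R = (0, 5/9)
2. Z lies on line EX with EZ:ZX = 3:(-2) ⇒ Z = (-2, 0)
3. P is the centroid of triangle RUZ ⇒ P = (-2/3, 14/27)
4. C is the midpoint of XQ ⇒ C = (-1/2, 5/2)
through Z parallel to PX: direction (2/3, -14/27); meets CX at F = (7/19, -35/19)
F = C + t·(X−C) with t = 33/19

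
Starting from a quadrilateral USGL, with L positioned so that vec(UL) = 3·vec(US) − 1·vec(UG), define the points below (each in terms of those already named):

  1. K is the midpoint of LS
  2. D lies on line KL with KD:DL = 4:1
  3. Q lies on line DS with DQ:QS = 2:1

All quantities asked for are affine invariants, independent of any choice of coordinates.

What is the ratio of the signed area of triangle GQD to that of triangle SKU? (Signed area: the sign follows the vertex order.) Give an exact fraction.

[GQD]:[SKU] = -6/5

Work in coordinates with U = (0, 0), S = (1, 0), G = (0, 1), L = (3, -1).
1. K is the midpoint of LS ⇒ K = (2, -1/2)
2. D lies on line KL with KD:DL = 4:1 ⇒ D = (14/5, -9/10)
3. Q lies on line DS with DQ:QS = 2:1 ⇒ Q = (8/5, -3/10)
2·[GQD] = 3/5, 2·[SKU] = -1/2
[GQD]:[SKU] = 3/5:-1/2 = -6/5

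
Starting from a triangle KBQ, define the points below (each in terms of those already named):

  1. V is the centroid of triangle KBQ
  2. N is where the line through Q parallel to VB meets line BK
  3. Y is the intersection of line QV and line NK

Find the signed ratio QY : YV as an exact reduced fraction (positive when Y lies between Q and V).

Set K = (0, 0), B = (1, 0), Q = (0, 1); any affine frame gives the same invariant.
1. V is the centroid of triangle KBQ ⇒ V = (1/3, 1/3)
2. N is where the line through Q parallel to VB meets line BK ⇒ N = (2, 0)
3. Y is the intersection of line QV and line NK ⇒ Y = (1/2, 0)
Y = Q + t·(V−Q) with t = 3/2, so QY:YV = t:(1−t) = 3/2:-1/2

QY:YV = -3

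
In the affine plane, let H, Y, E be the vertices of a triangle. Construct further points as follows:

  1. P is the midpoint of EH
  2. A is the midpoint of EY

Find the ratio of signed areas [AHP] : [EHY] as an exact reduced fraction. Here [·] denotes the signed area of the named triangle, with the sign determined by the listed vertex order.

[AHP]:[EHY] = -1/4

Set H = (0, 0), Y = (1, 0), E = (0, 1); any affine frame gives the same invariant.
1. P is the midpoint of EH ⇒ P = (0, 1/2)
2. A is the midpoint of EY ⇒ A = (1/2, 1/2)
2·[AHP] = -1/4, 2·[EHY] = 1
[AHP]:[EHY] = -1/4:1 = -1/4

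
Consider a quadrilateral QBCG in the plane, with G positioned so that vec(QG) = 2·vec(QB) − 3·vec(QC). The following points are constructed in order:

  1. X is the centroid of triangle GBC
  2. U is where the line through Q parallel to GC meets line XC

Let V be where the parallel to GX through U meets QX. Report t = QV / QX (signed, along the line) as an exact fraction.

t = -3/5

Work in coordinates with Q = (0, 0), B = (1, 0), C = (0, 1), G = (2, -3).
1. X is the centroid of triangle GBC ⇒ X = (1, -2/3)
2. U is where the line through Q parallel to GC meets line XC ⇒ U = (-3, 6)
through U parallel to GX: direction (-1, 7/3); meets QX at V = (-3/5, 2/5)
V = Q + t·(X−Q) with t = -3/5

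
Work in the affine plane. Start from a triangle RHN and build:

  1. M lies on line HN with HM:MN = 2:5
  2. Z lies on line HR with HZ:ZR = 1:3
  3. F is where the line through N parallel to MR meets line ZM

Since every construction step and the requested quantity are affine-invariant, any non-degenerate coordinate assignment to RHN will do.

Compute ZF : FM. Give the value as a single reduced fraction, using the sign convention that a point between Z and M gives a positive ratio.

ZF:FM = -13/10

Set R = (0, 0), H = (1, 0), N = (0, 1); any affine frame gives the same invariant.
1. M lies on line HN with HM:MN = 2:5 ⇒ M = (5/7, 2/7)
2. Z lies on line HR with HZ:ZR = 1:3 ⇒ Z = (3/4, 0)
3. F is where the line through N parallel to MR meets line ZM ⇒ F = (25/42, 26/21)
F = Z + t·(M−Z) with t = 13/3, so ZF:FM = t:(1−t) = 13/3:-10/3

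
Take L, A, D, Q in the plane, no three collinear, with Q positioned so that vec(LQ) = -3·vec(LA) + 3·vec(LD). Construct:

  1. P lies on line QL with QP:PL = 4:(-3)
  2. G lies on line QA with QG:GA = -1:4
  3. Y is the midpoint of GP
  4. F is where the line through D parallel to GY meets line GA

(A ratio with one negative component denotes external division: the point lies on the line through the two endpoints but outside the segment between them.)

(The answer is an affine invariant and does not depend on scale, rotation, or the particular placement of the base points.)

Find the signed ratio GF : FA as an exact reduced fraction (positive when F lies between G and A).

Choose coordinates L = (0, 0), A = (1, 0), D = (0, 1), Q = (-3, 3).
1. P lies on line QL with QP:PL = 4:(-3) ⇒ P = (9, -9)
2. G lies on line QA with QG:GA = -1:4 ⇒ G = (-13/3, 4)
3. Y is the midpoint of GP ⇒ Y = (7/3, -5/2)
4. F is where the line through D parallel to GY meets line GA ⇒ F = (10/9, -1/12)
F = G + t·(A−G) with t = 49/48, so GF:FA = t:(1−t) = 49/48:-1/48

GF:FA = -49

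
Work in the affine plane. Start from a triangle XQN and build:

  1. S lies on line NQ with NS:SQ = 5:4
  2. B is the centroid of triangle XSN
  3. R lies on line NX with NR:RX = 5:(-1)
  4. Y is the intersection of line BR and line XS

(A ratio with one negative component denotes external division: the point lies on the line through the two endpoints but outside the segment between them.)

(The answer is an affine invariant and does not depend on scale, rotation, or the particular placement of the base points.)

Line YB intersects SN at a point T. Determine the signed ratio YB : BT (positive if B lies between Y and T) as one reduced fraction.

Set X = (0, 0), Q = (1, 0), N = (0, 1); any affine frame gives the same invariant.
1. S lies on line NQ with NS:SQ = 5:4 ⇒ S = (5/9, 4/9)
2. B is the centroid of triangle XSN ⇒ B = (5/27, 13/27)
3. R lies on line NX with NR:RX = 5:(-1) ⇒ R = (0, -1/4)
4. Y is the intersection of line BR and line XS ⇒ Y = (5/63, 4/63)
line YB meets SN at T = (25/99, 74/99)
B = Y + t·(T−Y) with t = 11/18, so YB:BT = 11/18:7/18

YB:BT = 11/7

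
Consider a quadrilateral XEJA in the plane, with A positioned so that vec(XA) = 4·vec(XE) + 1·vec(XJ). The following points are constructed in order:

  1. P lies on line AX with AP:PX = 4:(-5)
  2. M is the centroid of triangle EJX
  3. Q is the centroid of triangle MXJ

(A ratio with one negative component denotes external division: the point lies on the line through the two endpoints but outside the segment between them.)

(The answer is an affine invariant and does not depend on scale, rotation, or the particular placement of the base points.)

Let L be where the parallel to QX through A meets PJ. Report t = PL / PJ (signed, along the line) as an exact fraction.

t = 15/19

Set X = (0, 0), E = (1, 0), J = (0, 1), A = (4, 1); any affine frame gives the same invariant.
1. P lies on line AX with AP:PX = 4:(-5) ⇒ P = (20, 5)
2. M is the centroid of triangle EJX ⇒ M = (1/3, 1/3)
3. Q is the centroid of triangle MXJ ⇒ Q = (1/9, 4/9)
through A parallel to QX: direction (-1/9, -4/9); meets PJ at L = (80/19, 35/19)
L = P + t·(J−P) with t = 15/19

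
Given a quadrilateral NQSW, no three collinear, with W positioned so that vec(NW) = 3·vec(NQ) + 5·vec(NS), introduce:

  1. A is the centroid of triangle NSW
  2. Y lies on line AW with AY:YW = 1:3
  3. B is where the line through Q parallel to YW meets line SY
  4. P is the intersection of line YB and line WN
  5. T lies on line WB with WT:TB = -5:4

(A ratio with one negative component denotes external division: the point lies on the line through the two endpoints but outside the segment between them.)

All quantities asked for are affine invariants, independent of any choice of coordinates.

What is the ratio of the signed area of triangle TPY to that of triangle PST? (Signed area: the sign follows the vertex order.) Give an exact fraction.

Set N = (0, 0), Q = (1, 0), S = (0, 1), W = (3, 5); any affine frame gives the same invariant.
1. A is the centroid of triangle NSW ⇒ A = (1, 2)
2. Y lies on line AW with AY:YW = 1:3 ⇒ Y = (3/2, 11/4)
3. B is where the line through Q parallel to YW meets line SY ⇒ B = (15/2, 39/4)
4. P is the intersection of line YB and line WN ⇒ P = (2, 10/3)
5. T lies on line WB with WT:TB = -5:4 ⇒ T = (51/2, 115/4)
2·[TPY] = 1, 2·[PST] = 4
[TPY]:[PST] = 1:4 = 1/4

[TPY]:[PST] = 1/4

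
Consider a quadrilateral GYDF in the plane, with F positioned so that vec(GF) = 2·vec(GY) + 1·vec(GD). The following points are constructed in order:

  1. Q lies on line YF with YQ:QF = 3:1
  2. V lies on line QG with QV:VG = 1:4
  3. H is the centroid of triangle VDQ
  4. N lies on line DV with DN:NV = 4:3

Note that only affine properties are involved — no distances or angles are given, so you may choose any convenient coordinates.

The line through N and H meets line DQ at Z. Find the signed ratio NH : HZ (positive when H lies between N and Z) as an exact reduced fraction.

NH:HZ = 5/7

Choose coordinates G = (0, 0), Y = (1, 0), D = (0, 1), F = (2, 1).
1. Q lies on line YF with YQ:QF = 3:1 ⇒ Q = (7/4, 3/4)
2. V lies on line QG with QV:VG = 1:4 ⇒ V = (7/5, 3/5)
3. H is the centroid of triangle VDQ ⇒ H = (21/20, 47/60)
4. N lies on line DV with DN:NV = 4:3 ⇒ N = (4/5, 27/35)
line NH meets DQ at Z = (7/5, 4/5)
H = N + t·(Z−N) with t = 5/12, so NH:HZ = 5/12:7/12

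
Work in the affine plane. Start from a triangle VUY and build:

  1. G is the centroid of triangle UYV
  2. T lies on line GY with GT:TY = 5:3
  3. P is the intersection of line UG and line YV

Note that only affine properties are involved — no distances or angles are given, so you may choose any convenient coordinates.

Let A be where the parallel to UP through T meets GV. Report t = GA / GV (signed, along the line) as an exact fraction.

Set V = (0, 0), U = (1, 0), Y = (0, 1); any affine frame gives the same invariant.
1. G is the centroid of triangle UYV ⇒ G = (1/3, 1/3)
2. T lies on line GY with GT:TY = 5:3 ⇒ T = (1/8, 3/4)
3. P is the intersection of line UG and line YV ⇒ P = (0, 1/2)
through T parallel to UP: direction (-1, 1/2); meets GV at A = (13/24, 13/24)
A = G + t·(V−G) with t = -5/8

t = -5/8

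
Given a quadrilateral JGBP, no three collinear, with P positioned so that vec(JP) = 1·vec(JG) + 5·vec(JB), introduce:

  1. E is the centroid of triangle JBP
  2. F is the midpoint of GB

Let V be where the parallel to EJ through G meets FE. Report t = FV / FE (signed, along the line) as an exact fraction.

t = -7/5

Work in coordinates with J = (0, 0), G = (1, 0), B = (0, 1), P = (1, 5).
1. E is the centroid of triangle JBP ⇒ E = (1/3, 2)
2. F is the midpoint of GB ⇒ F = (1/2, 1/2)
through G parallel to EJ: direction (-1/3, -2); meets FE at V = (11/15, -8/5)
V = F + t·(E−F) with t = -7/5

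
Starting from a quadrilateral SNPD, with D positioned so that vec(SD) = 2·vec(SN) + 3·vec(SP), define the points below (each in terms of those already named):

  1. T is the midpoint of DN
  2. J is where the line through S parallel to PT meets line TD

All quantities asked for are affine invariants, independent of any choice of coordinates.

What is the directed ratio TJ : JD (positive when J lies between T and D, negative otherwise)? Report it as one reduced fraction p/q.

TJ:JD = -3/7

Choose coordinates S = (0, 0), N = (1, 0), P = (0, 1), D = (2, 3).
1. T is the midpoint of DN ⇒ T = (3/2, 3/2)
2. J is where the line through S parallel to PT meets line TD ⇒ J = (9/8, 3/8)
J = T + t·(D−T) with t = -3/4, so TJ:JD = t:(1−t) = -3/4:7/4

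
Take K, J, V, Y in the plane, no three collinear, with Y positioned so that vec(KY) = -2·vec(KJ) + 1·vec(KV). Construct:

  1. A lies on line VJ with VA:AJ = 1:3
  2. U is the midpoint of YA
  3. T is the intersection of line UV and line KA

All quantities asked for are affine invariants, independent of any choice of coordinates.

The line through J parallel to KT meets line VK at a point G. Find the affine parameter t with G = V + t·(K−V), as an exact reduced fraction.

Choose coordinates K = (0, 0), J = (1, 0), V = (0, 1), Y = (-2, 1).
1. A lies on line VJ with VA:AJ = 1:3 ⇒ A = (1/4, 3/4)
2. U is the midpoint of YA ⇒ U = (-7/8, 7/8)
3. T is the intersection of line UV and line KA ⇒ T = (7/20, 21/20)
through J parallel to KT: direction (7/20, 21/20); meets VK at G = (0, -3)
G = V + t·(K−V) with t = 4

t = 4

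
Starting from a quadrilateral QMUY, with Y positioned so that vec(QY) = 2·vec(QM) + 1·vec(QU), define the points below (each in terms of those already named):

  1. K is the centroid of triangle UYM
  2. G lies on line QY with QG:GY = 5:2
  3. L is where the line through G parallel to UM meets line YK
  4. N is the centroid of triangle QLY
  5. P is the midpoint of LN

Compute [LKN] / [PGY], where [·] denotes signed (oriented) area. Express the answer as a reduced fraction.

Set Q = (0, 0), M = (1, 0), U = (0, 1), Y = (2, 1); any affine frame gives the same invariant.
1. K is the centroid of triangle UYM ⇒ K = (1, 2/3)
2. G lies on line QY with QG:GY = 5:2 ⇒ G = (10/7, 5/7)
3. L is where the line through G parallel to UM meets line YK ⇒ L = (19/14, 11/14)
4. N is the centroid of triangle QLY ⇒ N = (47/42, 25/42)
5. P is the midpoint of LN ⇒ P = (26/21, 29/42)
2·[LKN] = 5/126, 2·[PGY] = 2/49
[LKN]:[PGY] = 5/126:2/49 = 35/36

[LKN]:[PGY] = 35/36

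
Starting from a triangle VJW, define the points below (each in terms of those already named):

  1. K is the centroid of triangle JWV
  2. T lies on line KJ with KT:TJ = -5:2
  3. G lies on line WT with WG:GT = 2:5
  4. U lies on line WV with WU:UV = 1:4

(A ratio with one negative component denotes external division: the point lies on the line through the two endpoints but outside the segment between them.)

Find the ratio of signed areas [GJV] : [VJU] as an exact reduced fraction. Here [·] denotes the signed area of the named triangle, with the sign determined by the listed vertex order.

Work in coordinates with V = (0, 0), J = (1, 0), W = (0, 1).
1. K is the centroid of triangle JWV ⇒ K = (1/3, 1/3)
2. T lies on line KJ with KT:TJ = -5:2 ⇒ T = (13/9, -2/9)
3. G lies on line WT with WG:GT = 2:5 ⇒ G = (26/63, 41/63)
4. U lies on line WV with WU:UV = 1:4 ⇒ U = (0, 4/5)
2·[GJV] = -41/63, 2·[VJU] = 4/5
[GJV]:[VJU] = -41/63:4/5 = -205/252

[GJV]:[VJU] = -205/252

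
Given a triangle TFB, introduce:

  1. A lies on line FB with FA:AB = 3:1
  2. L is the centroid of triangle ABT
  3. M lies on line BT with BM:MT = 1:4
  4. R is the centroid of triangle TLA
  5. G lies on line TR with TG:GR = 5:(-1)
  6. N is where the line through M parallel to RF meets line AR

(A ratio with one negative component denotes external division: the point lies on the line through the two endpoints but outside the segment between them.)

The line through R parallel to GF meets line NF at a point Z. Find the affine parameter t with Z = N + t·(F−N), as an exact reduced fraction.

Set T = (0, 0), F = (1, 0), B = (0, 1); any affine frame gives the same invariant.
1. A lies on line FB with FA:AB = 3:1 ⇒ A = (1/4, 3/4)
2. L is the centroid of triangle ABT ⇒ L = (1/12, 7/12)
3. M lies on line BT with BM:MT = 1:4 ⇒ M = (0, 4/5)
4. R is the centroid of triangle TLA ⇒ R = (1/9, 4/9)
5. G lies on line TR with TG:GR = 5:(-1) ⇒ G = (5/36, 5/9)
6. N is where the line through M parallel to RF meets line AR ⇒ N = (2/9, 31/45)
through R parallel to GF: direction (31/36, -5/9); meets NF at Z = (401/261, -124/261)
Z = N + t·(F−N) with t = 49/29

t = 49/29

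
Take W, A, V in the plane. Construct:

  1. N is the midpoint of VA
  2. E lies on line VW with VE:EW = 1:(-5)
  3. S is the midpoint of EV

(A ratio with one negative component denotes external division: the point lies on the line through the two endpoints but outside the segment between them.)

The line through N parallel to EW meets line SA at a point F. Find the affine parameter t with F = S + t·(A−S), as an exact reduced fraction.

Choose coordinates W = (0, 0), A = (1, 0), V = (0, 1).
1. N is the midpoint of VA ⇒ N = (1/2, 1/2)
2. E lies on line VW with VE:EW = 1:(-5) ⇒ E = (0, 5/4)
3. S is the midpoint of EV ⇒ S = (0, 9/8)
through N parallel to EW: direction (0, -5/4); meets SA at F = (1/2, 9/16)
F = S + t·(A−S) with t = 1/2

t = 1/2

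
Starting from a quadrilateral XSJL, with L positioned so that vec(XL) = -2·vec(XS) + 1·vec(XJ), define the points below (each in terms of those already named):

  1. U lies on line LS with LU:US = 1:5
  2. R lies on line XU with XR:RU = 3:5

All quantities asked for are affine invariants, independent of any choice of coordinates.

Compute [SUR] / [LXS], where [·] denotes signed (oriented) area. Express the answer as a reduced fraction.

[SUR]:[LXS] = 25/48

Work in coordinates with X = (0, 0), S = (1, 0), J = (0, 1), L = (-2, 1).
1. U lies on line LS with LU:US = 1:5 ⇒ U = (-3/2, 5/6)
2. R lies on line XU with XR:RU = 3:5 ⇒ R = (-9/16, 5/16)
2·[SUR] = 25/48, 2·[LXS] = 1
[SUR]:[LXS] = 25/48:1 = 25/48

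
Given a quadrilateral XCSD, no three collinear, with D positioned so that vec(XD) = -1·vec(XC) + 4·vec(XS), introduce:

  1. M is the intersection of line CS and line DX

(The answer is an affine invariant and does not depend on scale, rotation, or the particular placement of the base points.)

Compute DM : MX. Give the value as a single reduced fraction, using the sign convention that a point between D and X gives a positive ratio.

DM:MX = 2

Set X = (0, 0), C = (1, 0), S = (0, 1), D = (-1, 4); any affine frame gives the same invariant.
1. M is the intersection of line CS and line DX ⇒ M = (-1/3, 4/3)
M = D + t·(X−D) with t = 2/3, so DM:MX = t:(1−t) = 2/3:1/3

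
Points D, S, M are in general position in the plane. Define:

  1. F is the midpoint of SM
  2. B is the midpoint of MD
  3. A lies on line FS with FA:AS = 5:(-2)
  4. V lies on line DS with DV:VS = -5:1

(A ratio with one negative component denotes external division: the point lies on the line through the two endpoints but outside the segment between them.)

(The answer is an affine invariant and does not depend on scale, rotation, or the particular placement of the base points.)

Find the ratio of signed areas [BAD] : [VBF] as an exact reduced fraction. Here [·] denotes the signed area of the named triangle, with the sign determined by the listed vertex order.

[BAD]:[VBF] = 8/3

Assign D = (0, 0), S = (1, 0), M = (0, 1) — the answer is frame-independent, so this choice is without loss of generality.
1. F is the midpoint of SM ⇒ F = (1/2, 1/2)
2. B is the midpoint of MD ⇒ B = (0, 1/2)
3. A lies on line FS with FA:AS = 5:(-2) ⇒ A = (4/3, -1/3)
4. V lies on line DS with DV:VS = -5:1 ⇒ V = (5/4, 0)
2·[BAD] = -2/3, 2·[VBF] = -1/4
[BAD]:[VBF] = -2/3:-1/4 = 8/3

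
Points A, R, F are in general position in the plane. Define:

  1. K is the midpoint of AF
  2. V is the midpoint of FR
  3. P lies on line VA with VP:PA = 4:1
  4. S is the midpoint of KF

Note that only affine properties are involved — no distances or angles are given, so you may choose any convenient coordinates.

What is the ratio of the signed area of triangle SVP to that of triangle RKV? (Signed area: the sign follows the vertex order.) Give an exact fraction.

Choose coordinates A = (0, 0), R = (1, 0), F = (0, 1).
1. K is the midpoint of AF ⇒ K = (0, 1/2)
2. V is the midpoint of FR ⇒ V = (1/2, 1/2)
3. P lies on line VA with VP:PA = 4:1 ⇒ P = (1/10, 1/10)
4. S is the midpoint of KF ⇒ S = (0, 3/4)
2·[SVP] = -3/10, 2·[RKV] = -1/4
[SVP]:[RKV] = -3/10:-1/4 = 6/5

[SVP]:[RKV] = 6/5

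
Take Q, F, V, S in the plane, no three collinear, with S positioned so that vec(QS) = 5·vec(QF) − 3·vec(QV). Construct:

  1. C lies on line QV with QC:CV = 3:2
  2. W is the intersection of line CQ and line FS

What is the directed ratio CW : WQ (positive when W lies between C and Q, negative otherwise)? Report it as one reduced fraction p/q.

CW:WQ = -1/5

Set Q = (0, 0), F = (1, 0), V = (0, 1), S = (5, -3); any affine frame gives the same invariant.
1. C lies on line QV with QC:CV = 3:2 ⇒ C = (0, 3/5)
2. W is the intersection of line CQ and line FS ⇒ W = (0, 3/4)
W = C + t·(Q−C) with t = -1/4, so CW:WQ = t:(1−t) = -1/4:5/4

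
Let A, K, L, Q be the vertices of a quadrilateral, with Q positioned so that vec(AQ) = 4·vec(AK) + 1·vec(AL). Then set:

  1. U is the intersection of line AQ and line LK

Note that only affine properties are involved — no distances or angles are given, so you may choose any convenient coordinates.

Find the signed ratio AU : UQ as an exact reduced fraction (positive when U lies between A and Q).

AU:UQ = 1/4

Choose coordinates A = (0, 0), K = (1, 0), L = (0, 1), Q = (4, 1).
1. U is the intersection of line AQ and line LK ⇒ U = (4/5, 1/5)
U = A + t·(Q−A) with t = 1/5, so AU:UQ = t:(1−t) = 1/5:4/5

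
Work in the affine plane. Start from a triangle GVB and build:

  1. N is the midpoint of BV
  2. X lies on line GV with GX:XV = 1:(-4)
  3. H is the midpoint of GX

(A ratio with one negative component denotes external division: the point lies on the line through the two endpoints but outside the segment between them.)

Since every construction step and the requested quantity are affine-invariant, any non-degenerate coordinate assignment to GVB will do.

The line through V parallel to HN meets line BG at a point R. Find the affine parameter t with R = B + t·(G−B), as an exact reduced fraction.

Work in coordinates with G = (0, 0), V = (1, 0), B = (0, 1).
1. N is the midpoint of BV ⇒ N = (1/2, 1/2)
2. X lies on line GV with GX:XV = 1:(-4) ⇒ X = (-1/3, 0)
3. H is the midpoint of GX ⇒ H = (-1/6, 0)
through V parallel to HN: direction (2/3, 1/2); meets BG at R = (0, -3/4)
R = B + t·(G−B) with t = 7/4

t = 7/4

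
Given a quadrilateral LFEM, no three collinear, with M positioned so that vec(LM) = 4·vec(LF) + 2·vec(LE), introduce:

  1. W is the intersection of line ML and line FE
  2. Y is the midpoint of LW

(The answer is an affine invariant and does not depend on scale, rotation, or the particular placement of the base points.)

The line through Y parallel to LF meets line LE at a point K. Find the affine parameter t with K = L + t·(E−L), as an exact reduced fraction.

t = 1/6

Choose coordinates L = (0, 0), F = (1, 0), E = (0, 1), M = (4, 2).
1. W is the intersection of line ML and line FE ⇒ W = (2/3, 1/3)
2. Y is the midpoint of LW ⇒ Y = (1/3, 1/6)
through Y parallel to LF: direction (1, 0); meets LE at K = (0, 1/6)
K = L + t·(E−L) with t = 1/6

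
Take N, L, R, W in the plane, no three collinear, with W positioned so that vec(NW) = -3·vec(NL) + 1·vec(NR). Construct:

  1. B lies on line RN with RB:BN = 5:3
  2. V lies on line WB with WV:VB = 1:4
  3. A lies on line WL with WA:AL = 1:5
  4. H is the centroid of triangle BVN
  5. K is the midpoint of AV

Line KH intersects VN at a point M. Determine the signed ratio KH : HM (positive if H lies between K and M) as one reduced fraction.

Assign N = (0, 0), L = (1, 0), R = (0, 1), W = (-3, 1) — the answer is frame-independent, so this choice is without loss of generality.
1. B lies on line RN with RB:BN = 5:3 ⇒ B = (0, 3/8)
2. V lies on line WB with WV:VB = 1:4 ⇒ V = (-12/5, 7/8)
3. A lies on line WL with WA:AL = 1:5 ⇒ A = (-7/3, 5/6)
4. H is the centroid of triangle BVN ⇒ H = (-4/5, 5/12)
5. K is the midpoint of AV ⇒ K = (-71/30, 41/48)
line KH meets VN at M = (-872/385, 109/132)
H = K + t·(M−K) with t = 77/5, so KH:HM = 77/5:-72/5

KH:HM = -77/72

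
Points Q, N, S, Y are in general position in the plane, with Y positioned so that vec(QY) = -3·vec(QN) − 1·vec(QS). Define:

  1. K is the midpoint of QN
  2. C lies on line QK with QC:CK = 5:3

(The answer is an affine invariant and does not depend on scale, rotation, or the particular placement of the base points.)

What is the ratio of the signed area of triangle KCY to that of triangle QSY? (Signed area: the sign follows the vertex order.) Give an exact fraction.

Choose coordinates Q = (0, 0), N = (1, 0), S = (0, 1), Y = (-3, -1).
1. K is the midpoint of QN ⇒ K = (1/2, 0)
2. C lies on line QK with QC:CK = 5:3 ⇒ C = (5/16, 0)
2·[KCY] = 3/16, 2·[QSY] = 3
[KCY]:[QSY] = 3/16:3 = 1/16

[KCY]:[QSY] = 1/16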